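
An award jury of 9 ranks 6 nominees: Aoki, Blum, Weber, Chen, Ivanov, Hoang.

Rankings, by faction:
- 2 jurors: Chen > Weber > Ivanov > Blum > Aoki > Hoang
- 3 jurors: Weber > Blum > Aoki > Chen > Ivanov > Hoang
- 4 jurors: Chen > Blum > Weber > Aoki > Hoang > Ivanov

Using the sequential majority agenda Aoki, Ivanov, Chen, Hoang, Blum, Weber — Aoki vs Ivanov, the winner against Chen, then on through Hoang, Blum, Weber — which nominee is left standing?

Chen

Round 1: Aoki vs Ivanov — 7–2, Aoki advances.
Round 2: Aoki vs Chen — 3–6, Chen advances.
Round 3: Chen vs Hoang — 9–0, Chen advances.
Round 4: Chen vs Blum — 6–3, Chen advances.
Round 5: Chen vs Weber — 6–3, Chen advances.
The agenda winner is Chen.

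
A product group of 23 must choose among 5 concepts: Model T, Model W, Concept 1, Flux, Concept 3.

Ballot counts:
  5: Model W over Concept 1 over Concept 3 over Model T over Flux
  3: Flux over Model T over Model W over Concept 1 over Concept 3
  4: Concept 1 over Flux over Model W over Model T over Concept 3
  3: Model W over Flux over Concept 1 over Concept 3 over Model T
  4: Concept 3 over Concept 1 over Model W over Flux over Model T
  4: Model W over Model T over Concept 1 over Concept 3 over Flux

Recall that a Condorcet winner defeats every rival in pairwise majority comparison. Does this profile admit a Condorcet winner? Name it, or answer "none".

Check each pair by majority over 23 ballots:
Model T vs Model W: Model T preferred on 3 ballots; Model W wins 20–3.
Model T vs Concept 1: 3+4 = 7 for Model T, 16 for Concept 1 — Concept 1 by 16–7.
Model T vs Flux: Model T is ranked higher on 5+4 = 9 ballots, Flux on 14. Flux wins 14–9.
Model T vs Concept 3: Model T preferred on 3+4+4 = 11 ballots; Concept 3 wins 12–11.
Model W vs Concept 1: Model W preferred on 5+3+3+4 = 15 ballots; Model W wins 15–8.
Model W vs Flux: 16 to 7, Model W.
Model W vs Concept 3: Model W is ranked higher on 5+3+4+3+4 = 19 ballots, Concept 3 on 4. Model W wins 19–4.
Concept 1 vs Flux: 17 to 6, Concept 1.
Concept 1 vs Concept 3: Concept 1 preferred on 5+3+4+3+4 = 19 ballots; Concept 1 wins 19–4.
Flux vs Concept 3: Flux preferred on 3+4+3 = 10 ballots; Concept 3 wins 13–10.
Only Model W has no losses; Model W is the Condorcet winner.

Model W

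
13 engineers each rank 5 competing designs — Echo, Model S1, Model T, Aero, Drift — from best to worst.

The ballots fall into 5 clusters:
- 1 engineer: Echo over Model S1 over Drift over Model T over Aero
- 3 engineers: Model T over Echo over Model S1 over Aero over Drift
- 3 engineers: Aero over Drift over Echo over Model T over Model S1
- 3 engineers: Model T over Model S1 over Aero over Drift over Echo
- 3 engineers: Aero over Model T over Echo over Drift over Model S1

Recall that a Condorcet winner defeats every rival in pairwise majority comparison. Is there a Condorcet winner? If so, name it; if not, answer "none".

Pairwise majorities:
Echo vs Model S1: Echo, 10–3.
Echo vs Model T: Model T, 9–4.
Echo vs Aero: 4 to 9, Aero.
Echo vs Drift: Echo wins 7–6.
Model S1 vs Model T: Model T wins 12–1.
Model S1 vs Aero: Model S1, 7–6.
Model S1 vs Drift: Model S1, 7–6.
Model T vs Aero: Model T, 7–6.
Model T vs Drift: Model T, 9–4.
Aero vs Drift: Aero wins 12–1.
Model T defeats every rival head-to-head and is the Condorcet winner.

Model T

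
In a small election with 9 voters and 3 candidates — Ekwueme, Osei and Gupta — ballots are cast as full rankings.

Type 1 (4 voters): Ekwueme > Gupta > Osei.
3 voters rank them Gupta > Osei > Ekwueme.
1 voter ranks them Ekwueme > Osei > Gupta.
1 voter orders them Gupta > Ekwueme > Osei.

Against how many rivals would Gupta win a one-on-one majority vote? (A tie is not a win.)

1

Gupta against each rival (9 voters):
Gupta vs Ekwueme: Ekwueme, 5–4.
Gupta–Osei: Gupta 8–1.
Gupta beats Osei; loses to Ekwueme — 1 pairwise win.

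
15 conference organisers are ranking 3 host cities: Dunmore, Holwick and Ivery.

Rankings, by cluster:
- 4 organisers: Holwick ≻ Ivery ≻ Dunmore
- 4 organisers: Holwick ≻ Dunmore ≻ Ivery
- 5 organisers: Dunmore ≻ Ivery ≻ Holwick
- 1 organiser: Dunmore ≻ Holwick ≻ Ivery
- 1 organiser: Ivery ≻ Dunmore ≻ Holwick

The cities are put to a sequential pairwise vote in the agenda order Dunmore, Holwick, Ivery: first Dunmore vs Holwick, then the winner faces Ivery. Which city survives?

Holwick

Round 1: Dunmore vs Holwick — 7–8, Holwick advances.
Round 2: Holwick vs Ivery — 9–6, Holwick advances.
Holwick survives the agenda.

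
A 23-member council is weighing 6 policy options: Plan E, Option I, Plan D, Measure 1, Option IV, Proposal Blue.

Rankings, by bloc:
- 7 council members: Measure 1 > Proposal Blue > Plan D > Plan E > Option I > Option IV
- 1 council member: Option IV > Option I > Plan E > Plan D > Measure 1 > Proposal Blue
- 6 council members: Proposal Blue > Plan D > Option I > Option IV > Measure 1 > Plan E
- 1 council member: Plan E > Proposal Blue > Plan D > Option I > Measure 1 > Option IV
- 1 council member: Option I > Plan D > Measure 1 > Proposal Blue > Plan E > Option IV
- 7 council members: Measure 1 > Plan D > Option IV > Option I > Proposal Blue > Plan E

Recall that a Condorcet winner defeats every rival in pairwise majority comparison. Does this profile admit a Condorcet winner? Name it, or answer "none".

Measure 1

Check each pair by majority over 23 ballots:
Plan E vs Option I: 7+1 = 8 for Plan E, 15 for Option I — Option I by 15–8.
Plan E vs Plan D: 2 to 21, Plan D.
Plan E vs Measure 1: Plan E is ranked higher on 1+1 = 2 ballots, Measure 1 on 21. Measure 1 wins 21–2.
Plan E vs Option IV: 7+1+1 = 9 for Plan E, 14 for Option IV — Option IV by 14–9.
Plan E vs Proposal Blue: 2 to 21, Proposal Blue.
Option I vs Plan D: Option I preferred on 1+1 = 2 ballots; Plan D wins 21–2.
Option I vs Measure 1: Option I preferred on 1+6+1+1 = 9 ballots; Measure 1 wins 14–9.
Option I vs Option IV: 15 to 8, Option I.
Option I vs Proposal Blue: Option I is ranked higher on 1+1+7 = 9 ballots, Proposal Blue on 14. Proposal Blue wins 14–9.
Plan D vs Measure 1: 1+6+1+1 = 9 for Plan D, 14 for Measure 1 — Measure 1 by 14–9.
Plan D vs Option IV: Plan D is ranked higher on 7+6+1+1+7 = 22 ballots, Option IV on 1. Plan D wins 22–1.
Plan D vs Proposal Blue: Plan D preferred on 1+1+7 = 9 ballots; Proposal Blue wins 14–9.
Measure 1 vs Option IV: 7+1+1+7 = 16 for Measure 1, 7 for Option IV — Measure 1 by 16–7.
Measure 1 vs Proposal Blue: Measure 1 is ranked higher on 7+1+1+7 = 16 ballots, Proposal Blue on 7. Measure 1 wins 16–7.
Option IV vs Proposal Blue: 8 to 15, Proposal Blue.
Measure 1 wins every pairwise contest, so Measure 1 is the Condorcet winner.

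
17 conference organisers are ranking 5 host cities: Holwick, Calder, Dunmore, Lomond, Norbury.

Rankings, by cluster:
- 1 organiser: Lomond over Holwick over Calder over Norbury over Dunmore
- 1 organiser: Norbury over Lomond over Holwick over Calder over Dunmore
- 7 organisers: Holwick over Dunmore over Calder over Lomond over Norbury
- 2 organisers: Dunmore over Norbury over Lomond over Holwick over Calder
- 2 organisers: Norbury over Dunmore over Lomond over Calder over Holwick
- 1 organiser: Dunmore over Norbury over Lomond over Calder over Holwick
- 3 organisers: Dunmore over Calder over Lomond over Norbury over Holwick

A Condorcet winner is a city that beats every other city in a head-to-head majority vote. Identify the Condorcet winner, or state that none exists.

none

Pairwise majorities:
Holwick vs Calder: Holwick wins 11–6.
Holwick–Dunmore: Holwick 9–8.
Holwick vs Lomond: Lomond wins 10–7.
Holwick vs Norbury: Norbury wins 9–8.
Calder vs Dunmore: Dunmore, 15–2.
Calder–Lomond: Calder 10–7.
Calder vs Norbury: Calder wins 11–6.
Dunmore vs Lomond: Dunmore wins 15–2.
Dunmore–Norbury: Dunmore 13–4.
Lomond vs Norbury: Lomond, 11–6.
No city is unbeaten: Holwick loses to Lomond; Calder loses to Holwick; Dunmore loses to Holwick; Lomond loses to Calder; Norbury loses to Calder. In particular Holwick beats Calder beats Lomond beats Holwick is a majority cycle — no Condorcet winner exists.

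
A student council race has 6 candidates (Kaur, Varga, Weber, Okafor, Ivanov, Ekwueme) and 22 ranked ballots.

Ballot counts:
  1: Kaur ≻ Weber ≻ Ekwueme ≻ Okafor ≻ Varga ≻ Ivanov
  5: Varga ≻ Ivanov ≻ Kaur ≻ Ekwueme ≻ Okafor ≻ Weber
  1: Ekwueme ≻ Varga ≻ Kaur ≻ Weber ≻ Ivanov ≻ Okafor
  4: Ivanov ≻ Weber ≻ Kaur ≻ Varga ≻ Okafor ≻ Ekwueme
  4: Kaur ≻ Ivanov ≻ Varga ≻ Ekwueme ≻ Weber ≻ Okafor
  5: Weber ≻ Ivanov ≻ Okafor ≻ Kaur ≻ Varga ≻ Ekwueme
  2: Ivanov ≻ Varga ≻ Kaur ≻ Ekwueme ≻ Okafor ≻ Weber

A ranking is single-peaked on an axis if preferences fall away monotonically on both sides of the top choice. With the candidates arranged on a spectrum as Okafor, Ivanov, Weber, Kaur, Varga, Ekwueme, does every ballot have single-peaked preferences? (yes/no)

Axis positions: Okafor=1, Ivanov=2, Weber=3, Kaur=4, Varga=5, Ekwueme=6.
Type 1: ranking walks positions 4-3-6-1-5-2; Ekwueme is ranked above Varga even though Varga lies between Ekwueme and the peak Kaur on the axis — preferences dip and rise again. Not single-peaked.
Type 2: ranking walks positions 5-2-4-6-1-3; Ivanov is ranked above Kaur even though Kaur lies between Ivanov and the peak Varga on the axis — preferences dip and rise again. Not single-peaked.
Type 3 (peak Ekwueme at position 6): ranking walks positions 6-5-4-3-2-1, expanding outward from the peak — single-peaked.
Type 4 (peak Ivanov at position 2): ranking walks positions 2-3-4-5-1-6, expanding outward from the peak — single-peaked.
Type 5: ranking walks positions 4-2-5-6-3-1; Ivanov is ranked above Weber even though Weber lies between Ivanov and the peak Kaur on the axis — preferences dip and rise again. Not single-peaked.
Type 6 (peak Weber at position 3): ranking walks positions 3-2-1-4-5-6, expanding outward from the peak — single-peaked.
Type 7: ranking walks positions 2-5-4-6-1-3; Varga is ranked above Weber even though Weber lies between Varga and the peak Ivanov on the axis — preferences dip and rise again. Not single-peaked.
Type 1 violates single-peakedness, so the profile is not single-peaked on this axis.

no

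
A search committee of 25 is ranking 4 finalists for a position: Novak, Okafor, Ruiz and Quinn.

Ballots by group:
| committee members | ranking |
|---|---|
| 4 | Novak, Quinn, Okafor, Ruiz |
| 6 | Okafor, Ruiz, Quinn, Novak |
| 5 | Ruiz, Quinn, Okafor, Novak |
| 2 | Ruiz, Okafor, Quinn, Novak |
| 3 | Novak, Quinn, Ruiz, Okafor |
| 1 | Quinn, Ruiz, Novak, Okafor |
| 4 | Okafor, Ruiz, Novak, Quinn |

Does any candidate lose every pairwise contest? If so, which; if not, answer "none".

Novak

Pairwise majorities:
Novak–Okafor: Okafor 17–8.
Novak vs Ruiz: Ruiz wins 18–7.
Novak vs Quinn: 4+3+4 = 11 for Novak, 14 for Quinn — Quinn by 14–11.
Okafor vs Ruiz: Okafor preferred on 4+6+4 = 14 ballots; Okafor wins 14–11.
Okafor vs Quinn: Quinn, 13–12.
Ruiz vs Quinn: 17 to 8, Ruiz.
Novak loses to every other candidate — it is the Condorcet loser.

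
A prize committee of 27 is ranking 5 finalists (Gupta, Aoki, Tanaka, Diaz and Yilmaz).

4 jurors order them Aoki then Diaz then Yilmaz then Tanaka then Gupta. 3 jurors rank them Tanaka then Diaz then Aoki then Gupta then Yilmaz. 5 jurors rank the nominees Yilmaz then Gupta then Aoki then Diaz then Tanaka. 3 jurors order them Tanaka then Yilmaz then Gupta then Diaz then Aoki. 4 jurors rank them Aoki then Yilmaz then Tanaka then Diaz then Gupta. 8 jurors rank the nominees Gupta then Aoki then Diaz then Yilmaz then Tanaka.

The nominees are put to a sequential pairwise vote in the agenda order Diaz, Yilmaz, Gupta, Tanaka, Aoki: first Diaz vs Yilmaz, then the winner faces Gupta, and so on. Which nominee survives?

Round 1: Diaz vs Yilmaz — 15–12, Diaz advances.
Round 2: Diaz vs Gupta — 11–16, Gupta advances.
Round 3: Gupta vs Tanaka — 13–14, Tanaka advances.
Round 4: Tanaka vs Aoki — 6–21, Aoki advances.
The agenda winner is Aoki.

Aoki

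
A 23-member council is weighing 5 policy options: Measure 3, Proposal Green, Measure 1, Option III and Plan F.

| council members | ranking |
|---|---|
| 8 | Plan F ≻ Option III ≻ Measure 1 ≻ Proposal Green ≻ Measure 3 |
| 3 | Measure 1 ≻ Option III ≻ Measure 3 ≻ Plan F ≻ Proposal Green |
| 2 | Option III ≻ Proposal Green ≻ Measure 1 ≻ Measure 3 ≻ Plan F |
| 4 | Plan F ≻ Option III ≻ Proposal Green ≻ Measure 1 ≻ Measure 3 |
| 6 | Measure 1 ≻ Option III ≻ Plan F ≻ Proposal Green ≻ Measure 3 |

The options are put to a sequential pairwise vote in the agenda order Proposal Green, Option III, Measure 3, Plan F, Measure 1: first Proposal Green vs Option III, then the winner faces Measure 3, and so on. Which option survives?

Round 1: Proposal Green vs Option III — 0–23, Option III advances.
Round 2: Option III vs Measure 3 — 23–0, Option III advances.
Round 3: Option III vs Plan F — 11–12, Plan F advances.
Round 4: Plan F vs Measure 1 — 12–11, Plan F advances.
Plan F survives the agenda.

Plan F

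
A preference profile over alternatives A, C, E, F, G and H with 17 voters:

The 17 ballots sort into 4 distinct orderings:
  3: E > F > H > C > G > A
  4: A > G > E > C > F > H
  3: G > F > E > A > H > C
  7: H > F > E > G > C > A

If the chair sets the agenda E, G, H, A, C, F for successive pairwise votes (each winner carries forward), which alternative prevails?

Round 1: E vs G — 10–7, E advances.
Round 2: E vs H — 10–7, E advances.
Round 3: E vs A — 13–4, E advances.
Round 4: E vs C — 17–0, E advances.
Round 5: E vs F — 7–10, F advances.
The agenda winner is F.

F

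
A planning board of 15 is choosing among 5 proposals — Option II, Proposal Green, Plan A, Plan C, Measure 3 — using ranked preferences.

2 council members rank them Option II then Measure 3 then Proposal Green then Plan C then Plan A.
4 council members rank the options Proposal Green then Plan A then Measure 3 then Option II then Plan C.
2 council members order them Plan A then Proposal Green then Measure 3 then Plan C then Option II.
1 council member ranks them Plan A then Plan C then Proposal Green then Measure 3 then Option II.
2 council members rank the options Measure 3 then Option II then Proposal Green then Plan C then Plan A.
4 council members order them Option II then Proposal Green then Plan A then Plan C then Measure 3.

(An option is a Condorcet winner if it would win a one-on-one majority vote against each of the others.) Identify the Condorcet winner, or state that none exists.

none

Pairwise majorities:
Option II vs Proposal Green: Option II, 8–7.
Option II vs Plan A: Option II wins 8–7.
Option II vs Plan C: Option II, 12–3.
Option II vs Measure 3: Measure 3 wins 9–6.
Proposal Green vs Plan A: Proposal Green wins 12–3.
Proposal Green–Plan C: Proposal Green 14–1.
Proposal Green vs Measure 3: Proposal Green, 11–4.
Plan A–Plan C: Plan A 11–4.
Plan A–Measure 3: Plan A 11–4.
Plan C vs Measure 3: Measure 3, 10–5.
Every option loses at least once (Option II loses to Measure 3; Proposal Green loses to Option II; Plan A loses to Option II; Plan C loses to Option II; Measure 3 loses to Proposal Green). The majority relation contains the cycle Option II > Proposal Green > Measure 3 > Option II, so there is no Condorcet winner.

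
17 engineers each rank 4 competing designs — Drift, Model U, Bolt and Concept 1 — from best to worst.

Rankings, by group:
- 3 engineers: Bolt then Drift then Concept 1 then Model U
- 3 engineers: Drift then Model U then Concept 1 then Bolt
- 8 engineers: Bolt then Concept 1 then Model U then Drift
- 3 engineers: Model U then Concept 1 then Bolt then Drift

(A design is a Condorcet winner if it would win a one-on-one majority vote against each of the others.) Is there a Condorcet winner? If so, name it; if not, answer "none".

Bolt

Check each pair by majority over 17 ballots:
Drift vs Model U: Model U, 11–6.
Drift vs Bolt: Bolt wins 14–3.
Drift vs Concept 1: Concept 1 wins 11–6.
Model U vs Bolt: Bolt, 11–6.
Model U vs Concept 1: 6 to 11, Concept 1.
Bolt vs Concept 1: 11 to 6, Bolt.
Bolt beats each of Drift, Model U, Concept 1 — Bolt is the Condorcet winner.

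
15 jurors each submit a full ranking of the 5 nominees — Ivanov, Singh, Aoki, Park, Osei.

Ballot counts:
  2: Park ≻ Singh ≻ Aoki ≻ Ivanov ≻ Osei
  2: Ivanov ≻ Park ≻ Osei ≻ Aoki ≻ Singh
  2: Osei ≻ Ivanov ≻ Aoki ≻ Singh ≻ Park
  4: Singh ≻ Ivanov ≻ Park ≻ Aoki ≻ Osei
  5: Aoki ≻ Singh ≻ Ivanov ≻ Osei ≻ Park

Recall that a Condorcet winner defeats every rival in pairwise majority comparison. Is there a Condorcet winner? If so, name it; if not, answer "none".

Head-to-head results (15 jurors):
Ivanov vs Singh: Singh, 11–4.
Ivanov vs Aoki: 8 to 7, Ivanov.
Ivanov vs Park: Ivanov, 13–2.
Ivanov vs Osei: Ivanov wins 13–2.
Singh vs Aoki: Aoki wins 9–6.
Singh vs Park: Singh, 11–4.
Singh vs Osei: Singh, 11–4.
Aoki vs Park: Park wins 8–7.
Aoki vs Osei: Aoki preferred on 2+4+5 = 11 ballots; Aoki wins 11–4.
Park vs Osei: Park, 8–7.
Every nominee loses at least once (Ivanov loses to Singh; Singh loses to Aoki; Aoki loses to Ivanov; Park loses to Ivanov; Osei loses to Ivanov). The majority relation contains the cycle Ivanov → Aoki → Singh → Ivanov, so there is no Condorcet winner.

none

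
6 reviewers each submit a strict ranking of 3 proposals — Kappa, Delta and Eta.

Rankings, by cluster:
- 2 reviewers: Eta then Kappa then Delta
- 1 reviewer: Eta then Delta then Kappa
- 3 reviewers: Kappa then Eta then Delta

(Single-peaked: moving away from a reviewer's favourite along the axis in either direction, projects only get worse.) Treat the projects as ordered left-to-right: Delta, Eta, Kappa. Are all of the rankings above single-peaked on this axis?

yes

Axis positions: Delta=1, Eta=2, Kappa=3.
Cluster 1 (peak Eta at position 2): ranking walks positions 2-3-1, expanding outward from the peak — single-peaked.
Cluster 2 (peak Eta at position 2): ranking walks positions 2-1-3, expanding outward from the peak — single-peaked.
Cluster 3 (peak Kappa at position 3): ranking walks positions 3-2-1, expanding outward from the peak — single-peaked.
Every ranking is single-peaked on this axis.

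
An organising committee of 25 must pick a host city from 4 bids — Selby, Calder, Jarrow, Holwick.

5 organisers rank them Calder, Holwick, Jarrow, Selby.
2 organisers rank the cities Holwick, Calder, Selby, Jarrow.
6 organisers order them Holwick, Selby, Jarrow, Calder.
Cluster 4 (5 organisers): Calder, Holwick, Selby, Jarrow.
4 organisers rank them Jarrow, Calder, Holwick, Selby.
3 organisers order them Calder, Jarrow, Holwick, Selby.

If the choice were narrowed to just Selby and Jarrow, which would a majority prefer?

Selby

Ballots ranking Selby above Jarrow: 2 + 6 + 5 = 13.
Ballots ranking Jarrow above Selby: 25 − 13 = 12.
Selby wins the head-to-head 13–12.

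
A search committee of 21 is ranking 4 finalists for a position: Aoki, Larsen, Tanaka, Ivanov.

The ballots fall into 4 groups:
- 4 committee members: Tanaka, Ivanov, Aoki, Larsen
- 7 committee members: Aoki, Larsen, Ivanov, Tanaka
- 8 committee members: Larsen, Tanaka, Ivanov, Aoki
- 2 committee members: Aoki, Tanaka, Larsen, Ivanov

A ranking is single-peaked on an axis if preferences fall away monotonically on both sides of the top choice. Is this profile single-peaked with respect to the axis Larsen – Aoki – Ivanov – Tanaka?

Axis positions: Larsen=1, Aoki=2, Ivanov=3, Tanaka=4.
Group 1 (peak Tanaka at position 4): ranking walks positions 4-3-2-1, expanding outward from the peak — single-peaked.
Group 2 (peak Aoki at position 2): ranking walks positions 2-1-3-4, expanding outward from the peak — single-peaked.
Group 3: ranking walks positions 1-4-3-2; Tanaka is ranked above Aoki even though Aoki lies between Tanaka and the peak Larsen on the axis — preferences dip and rise again. Not single-peaked.
Group 4: ranking walks positions 2-4-1-3; Tanaka is ranked above Ivanov even though Ivanov lies between Tanaka and the peak Aoki on the axis — preferences dip and rise again. Not single-peaked.
Group 3 violates single-peakedness, so the profile is not single-peaked on this axis.

no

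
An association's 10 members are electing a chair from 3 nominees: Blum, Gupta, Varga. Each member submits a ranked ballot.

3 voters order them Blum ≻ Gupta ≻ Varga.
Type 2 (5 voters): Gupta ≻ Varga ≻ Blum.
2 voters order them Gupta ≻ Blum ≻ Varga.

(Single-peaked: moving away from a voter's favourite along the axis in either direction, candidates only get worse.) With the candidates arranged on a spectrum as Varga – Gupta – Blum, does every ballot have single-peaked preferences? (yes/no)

Axis positions: Varga=1, Gupta=2, Blum=3.
Type 1 (peak Blum at position 3): ranking walks positions 3-2-1, expanding outward from the peak — single-peaked.
Type 2 (peak Gupta at position 2): ranking walks positions 2-1-3, expanding outward from the peak — single-peaked.
Type 3 (peak Gupta at position 2): ranking walks positions 2-3-1, expanding outward from the peak — single-peaked.
Every ranking is single-peaked on this axis.

yes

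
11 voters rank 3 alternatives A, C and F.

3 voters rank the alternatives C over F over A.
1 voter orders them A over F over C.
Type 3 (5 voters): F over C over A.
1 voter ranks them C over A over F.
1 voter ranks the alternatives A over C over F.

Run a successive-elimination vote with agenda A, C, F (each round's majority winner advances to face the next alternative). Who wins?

F

Round 1: A vs C — 2–9, C advances.
Round 2: C vs F — 5–6, F advances.
The agenda winner is F.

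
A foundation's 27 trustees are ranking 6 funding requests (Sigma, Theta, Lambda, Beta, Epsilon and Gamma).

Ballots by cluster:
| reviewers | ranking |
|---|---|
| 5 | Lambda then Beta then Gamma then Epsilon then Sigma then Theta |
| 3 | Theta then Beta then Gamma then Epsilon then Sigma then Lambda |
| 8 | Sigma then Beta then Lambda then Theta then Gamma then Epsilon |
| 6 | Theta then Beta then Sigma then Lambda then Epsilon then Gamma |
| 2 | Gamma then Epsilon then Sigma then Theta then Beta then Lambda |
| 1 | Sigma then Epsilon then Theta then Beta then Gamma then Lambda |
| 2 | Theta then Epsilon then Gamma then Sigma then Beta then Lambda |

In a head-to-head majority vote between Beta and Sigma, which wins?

Ballots ranking Beta above Sigma: 5 + 3 + 6 = 14.
Ballots ranking Sigma above Beta: 27 − 14 = 13.
Beta wins the head-to-head 14–13.

Beta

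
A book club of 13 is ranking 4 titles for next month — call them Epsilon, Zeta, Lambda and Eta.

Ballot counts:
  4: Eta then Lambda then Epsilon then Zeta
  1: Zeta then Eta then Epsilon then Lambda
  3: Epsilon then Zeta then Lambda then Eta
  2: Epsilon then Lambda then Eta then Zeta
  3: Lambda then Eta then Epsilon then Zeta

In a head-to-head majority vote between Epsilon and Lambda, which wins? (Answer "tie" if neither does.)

Ballots ranking Epsilon above Lambda: 1 + 3 + 2 = 6.
Ballots ranking Lambda above Epsilon: 13 − 6 = 7.
Lambda wins the head-to-head 7–6.

Lambda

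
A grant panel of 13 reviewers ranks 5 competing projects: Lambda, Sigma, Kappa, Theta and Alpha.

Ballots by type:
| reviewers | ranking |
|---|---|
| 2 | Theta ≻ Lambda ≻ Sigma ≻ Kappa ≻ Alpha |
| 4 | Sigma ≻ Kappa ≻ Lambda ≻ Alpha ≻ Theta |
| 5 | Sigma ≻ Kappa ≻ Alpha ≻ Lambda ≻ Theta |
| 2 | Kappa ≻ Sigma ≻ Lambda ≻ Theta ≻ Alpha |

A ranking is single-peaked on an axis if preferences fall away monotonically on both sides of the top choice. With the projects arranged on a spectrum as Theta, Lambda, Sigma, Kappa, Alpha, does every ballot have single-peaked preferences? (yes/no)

Axis positions: Theta=1, Lambda=2, Sigma=3, Kappa=4, Alpha=5.
Type 1 (peak Theta at position 1): ranking walks positions 1-2-3-4-5, expanding outward from the peak — single-peaked.
Type 2 (peak Sigma at position 3): ranking walks positions 3-4-2-5-1, expanding outward from the peak — single-peaked.
Type 3 (peak Sigma at position 3): ranking walks positions 3-4-5-2-1, expanding outward from the peak — single-peaked.
Type 4 (peak Kappa at position 4): ranking walks positions 4-3-2-1-5, expanding outward from the peak — single-peaked.
Every ranking is single-peaked on this axis.

yes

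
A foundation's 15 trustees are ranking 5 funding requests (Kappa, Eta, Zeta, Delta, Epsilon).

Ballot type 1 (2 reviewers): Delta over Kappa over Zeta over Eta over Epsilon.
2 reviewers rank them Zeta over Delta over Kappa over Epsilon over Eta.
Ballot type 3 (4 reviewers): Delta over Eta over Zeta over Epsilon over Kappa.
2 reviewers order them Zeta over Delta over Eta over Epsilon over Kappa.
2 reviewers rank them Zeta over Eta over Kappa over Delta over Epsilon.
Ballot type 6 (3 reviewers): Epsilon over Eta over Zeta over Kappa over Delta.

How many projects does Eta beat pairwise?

2

Eta against each rival (15 reviewers):
Eta–Kappa: Eta 11–4.
Eta vs Zeta: 7 to 8, Zeta.
Eta vs Delta: Delta, 10–5.
Eta vs Epsilon: 10 to 5, Eta.
Eta beats Kappa, Epsilon; loses to Zeta, Delta — 2 pairwise wins.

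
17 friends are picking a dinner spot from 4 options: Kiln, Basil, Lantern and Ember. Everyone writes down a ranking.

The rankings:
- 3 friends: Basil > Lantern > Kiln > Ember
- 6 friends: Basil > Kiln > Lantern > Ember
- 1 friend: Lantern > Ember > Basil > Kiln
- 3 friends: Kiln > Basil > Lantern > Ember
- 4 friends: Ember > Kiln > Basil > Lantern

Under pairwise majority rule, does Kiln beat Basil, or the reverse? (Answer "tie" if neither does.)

Ballots ranking Kiln above Basil: 3 + 4 = 7.
Ballots ranking Basil above Kiln: 17 − 7 = 10.
Basil wins the head-to-head 10–7.

Basil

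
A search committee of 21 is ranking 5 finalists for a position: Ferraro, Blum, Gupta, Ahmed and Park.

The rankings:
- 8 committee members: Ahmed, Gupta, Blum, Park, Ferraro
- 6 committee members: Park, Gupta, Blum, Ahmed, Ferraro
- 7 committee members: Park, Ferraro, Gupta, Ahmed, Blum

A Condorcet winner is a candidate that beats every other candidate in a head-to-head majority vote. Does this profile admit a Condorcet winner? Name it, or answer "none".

Park

Pairwise majorities:
Ferraro vs Blum: 7 for Ferraro, 14 for Blum — Blum by 14–7.
Ferraro vs Gupta: Ferraro preferred on 7 ballots; Gupta wins 14–7.
Ferraro vs Ahmed: Ferraro preferred on 7 ballots; Ahmed wins 14–7.
Ferraro vs Park: Ferraro is ranked higher on 0 ballots, Park on 21. Park wins 21–0.
Blum vs Gupta: 0 to 21, Gupta.
Blum vs Ahmed: Blum is ranked higher on 6 ballots, Ahmed on 15. Ahmed wins 15–6.
Blum vs Park: 8 for Blum, 13 for Park — Park by 13–8.
Gupta vs Ahmed: Gupta is ranked higher on 6+7 = 13 ballots, Ahmed on 8. Gupta wins 13–8.
Gupta vs Park: 8 to 13, Park.
Ahmed vs Park: 8 for Ahmed, 13 for Park — Park by 13–8.
Park defeats every rival head-to-head and is the Condorcet winner.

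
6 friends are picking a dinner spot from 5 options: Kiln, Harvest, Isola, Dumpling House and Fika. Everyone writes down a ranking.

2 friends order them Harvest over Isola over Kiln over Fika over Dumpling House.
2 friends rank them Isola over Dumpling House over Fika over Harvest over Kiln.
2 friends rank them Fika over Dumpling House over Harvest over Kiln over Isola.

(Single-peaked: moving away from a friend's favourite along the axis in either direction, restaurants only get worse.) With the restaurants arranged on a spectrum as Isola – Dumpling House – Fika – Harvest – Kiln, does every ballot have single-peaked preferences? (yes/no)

Axis positions: Isola=1, Dumpling House=2, Fika=3, Harvest=4, Kiln=5.
Type 1: ranking walks positions 4-1-5-3-2; Isola is ranked above Fika even though Fika lies between Isola and the peak Harvest on the axis — preferences dip and rise again. Not single-peaked.
Type 2 (peak Isola at position 1): ranking walks positions 1-2-3-4-5, expanding outward from the peak — single-peaked.
Type 3 (peak Fika at position 3): ranking walks positions 3-2-4-5-1, expanding outward from the peak — single-peaked.
Type 1 violates single-peakedness, so the profile is not single-peaked on this axis.

no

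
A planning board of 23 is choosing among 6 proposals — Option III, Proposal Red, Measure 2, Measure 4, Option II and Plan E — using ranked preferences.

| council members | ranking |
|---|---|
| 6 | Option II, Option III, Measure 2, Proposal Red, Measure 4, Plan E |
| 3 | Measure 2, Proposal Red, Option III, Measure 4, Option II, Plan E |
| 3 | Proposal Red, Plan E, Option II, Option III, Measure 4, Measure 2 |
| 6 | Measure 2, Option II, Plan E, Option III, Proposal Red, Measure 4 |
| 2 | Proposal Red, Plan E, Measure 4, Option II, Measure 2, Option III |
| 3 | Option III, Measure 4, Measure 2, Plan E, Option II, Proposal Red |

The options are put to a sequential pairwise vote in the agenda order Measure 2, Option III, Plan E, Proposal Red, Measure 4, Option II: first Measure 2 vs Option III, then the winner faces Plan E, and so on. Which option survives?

Option II

Round 1: Measure 2 vs Option III — 11–12, Option III advances.
Round 2: Option III vs Plan E — 12–11, Option III advances.
Round 3: Option III vs Proposal Red — 15–8, Option III advances.
Round 4: Option III vs Measure 4 — 21–2, Option III advances.
Round 5: Option III vs Option II — 6–17, Option II advances.
Option II survives the agenda.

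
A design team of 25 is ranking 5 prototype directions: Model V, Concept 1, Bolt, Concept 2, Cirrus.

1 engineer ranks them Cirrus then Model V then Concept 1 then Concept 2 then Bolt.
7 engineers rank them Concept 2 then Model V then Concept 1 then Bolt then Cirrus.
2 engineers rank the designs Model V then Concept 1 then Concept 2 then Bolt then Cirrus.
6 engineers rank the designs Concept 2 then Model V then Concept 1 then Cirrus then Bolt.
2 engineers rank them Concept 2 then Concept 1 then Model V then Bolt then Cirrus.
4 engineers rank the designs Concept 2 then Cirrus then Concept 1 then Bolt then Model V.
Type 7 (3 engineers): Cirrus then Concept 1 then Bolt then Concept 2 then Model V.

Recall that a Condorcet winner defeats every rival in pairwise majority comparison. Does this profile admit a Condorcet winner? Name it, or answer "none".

Concept 2

Pairwise majorities:
Model V vs Concept 1: Model V wins 16–9.
Model V vs Bolt: Model V wins 18–7.
Model V–Concept 2: Concept 2 22–3.
Model V vs Cirrus: Model V, 17–8.
Concept 1 vs Bolt: Concept 1 wins 25–0.
Concept 1 vs Concept 2: Concept 2 wins 19–6.
Concept 1 vs Cirrus: Concept 1 wins 17–8.
Bolt vs Concept 2: Concept 2 wins 22–3.
Bolt vs Cirrus: Cirrus, 14–11.
Concept 2 vs Cirrus: Concept 2 wins 21–4.
Only Concept 2 has no losses; Concept 2 is the Condorcet winner.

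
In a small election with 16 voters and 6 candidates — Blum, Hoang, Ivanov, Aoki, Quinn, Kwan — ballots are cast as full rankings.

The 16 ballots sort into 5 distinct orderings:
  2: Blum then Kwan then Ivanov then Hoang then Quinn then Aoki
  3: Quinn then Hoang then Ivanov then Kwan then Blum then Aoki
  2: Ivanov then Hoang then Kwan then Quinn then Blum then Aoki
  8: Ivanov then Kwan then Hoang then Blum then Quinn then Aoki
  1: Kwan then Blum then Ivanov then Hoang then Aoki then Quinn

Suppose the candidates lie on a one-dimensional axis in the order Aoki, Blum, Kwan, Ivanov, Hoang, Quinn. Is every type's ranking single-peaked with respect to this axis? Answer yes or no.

yes

Axis positions: Aoki=1, Blum=2, Kwan=3, Ivanov=4, Hoang=5, Quinn=6.
Type 1 (peak Blum at position 2): ranking walks positions 2-3-4-5-6-1, expanding outward from the peak — single-peaked.
Type 2 (peak Quinn at position 6): ranking walks positions 6-5-4-3-2-1, expanding outward from the peak — single-peaked.
Type 3 (peak Ivanov at position 4): ranking walks positions 4-5-3-6-2-1, expanding outward from the peak — single-peaked.
Type 4 (peak Ivanov at position 4): ranking walks positions 4-3-5-2-6-1, expanding outward from the peak — single-peaked.
Type 5 (peak Kwan at position 3): ranking walks positions 3-2-4-5-1-6, expanding outward from the peak — single-peaked.
Every ranking is single-peaked on this axis.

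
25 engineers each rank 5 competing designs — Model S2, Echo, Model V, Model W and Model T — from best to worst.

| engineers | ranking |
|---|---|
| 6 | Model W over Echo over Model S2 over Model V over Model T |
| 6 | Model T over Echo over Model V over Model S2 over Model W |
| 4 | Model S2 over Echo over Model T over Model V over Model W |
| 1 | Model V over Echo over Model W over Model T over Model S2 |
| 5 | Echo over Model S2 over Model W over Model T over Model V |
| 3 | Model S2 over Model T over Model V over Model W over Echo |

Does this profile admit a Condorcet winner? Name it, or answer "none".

Echo

Head-to-head results (25 engineers):
Model S2 vs Echo: Echo wins 18–7.
Model S2–Model V: Model S2 18–7.
Model S2 vs Model W: Model S2 wins 18–7.
Model S2 vs Model T: Model S2 wins 18–7.
Echo–Model V: Echo 21–4.
Echo vs Model W: Echo, 16–9.
Echo vs Model T: Echo, 16–9.
Model V vs Model W: Model V, 14–11.
Model V vs Model T: Model T, 18–7.
Model W vs Model T: Model T wins 13–12.
Echo defeats every rival head-to-head and is the Condorcet winner.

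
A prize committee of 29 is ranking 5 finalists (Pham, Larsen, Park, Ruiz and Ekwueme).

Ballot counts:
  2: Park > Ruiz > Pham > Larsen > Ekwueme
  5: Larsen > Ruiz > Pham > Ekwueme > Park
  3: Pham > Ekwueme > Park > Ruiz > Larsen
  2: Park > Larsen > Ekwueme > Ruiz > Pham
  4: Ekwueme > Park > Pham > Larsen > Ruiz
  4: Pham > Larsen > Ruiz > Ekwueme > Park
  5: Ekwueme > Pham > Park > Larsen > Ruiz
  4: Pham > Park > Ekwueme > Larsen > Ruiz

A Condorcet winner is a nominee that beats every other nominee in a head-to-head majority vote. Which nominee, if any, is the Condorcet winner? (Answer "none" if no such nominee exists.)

Pairwise majorities:
Pham–Larsen: Pham 22–7.
Pham vs Park: Pham wins 21–8.
Pham vs Ruiz: Pham, 20–9.
Pham–Ekwueme: Pham 18–11.
Larsen vs Park: Park, 20–9.
Larsen–Ruiz: Larsen 24–5.
Larsen vs Ekwueme: Ekwueme wins 16–13.
Park vs Ruiz: Park wins 20–9.
Park vs Ekwueme: Ekwueme wins 21–8.
Ruiz vs Ekwueme: Ekwueme wins 18–11.
Pham beats each of Larsen, Park, Ruiz, Ekwueme — Pham is the Condorcet winner.

Pham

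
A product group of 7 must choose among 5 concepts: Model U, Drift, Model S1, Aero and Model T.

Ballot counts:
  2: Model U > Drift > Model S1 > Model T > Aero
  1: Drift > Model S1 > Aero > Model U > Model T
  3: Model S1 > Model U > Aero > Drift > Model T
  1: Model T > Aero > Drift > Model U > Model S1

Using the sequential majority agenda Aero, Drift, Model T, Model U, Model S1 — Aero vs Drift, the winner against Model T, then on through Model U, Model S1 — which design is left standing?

Model S1

Round 1: Aero vs Drift — 4–3, Aero advances.
Round 2: Aero vs Model T — 4–3, Aero advances.
Round 3: Aero vs Model U — 2–5, Model U advances.
Round 4: Model U vs Model S1 — 3–4, Model S1 advances.
Model S1 survives the agenda.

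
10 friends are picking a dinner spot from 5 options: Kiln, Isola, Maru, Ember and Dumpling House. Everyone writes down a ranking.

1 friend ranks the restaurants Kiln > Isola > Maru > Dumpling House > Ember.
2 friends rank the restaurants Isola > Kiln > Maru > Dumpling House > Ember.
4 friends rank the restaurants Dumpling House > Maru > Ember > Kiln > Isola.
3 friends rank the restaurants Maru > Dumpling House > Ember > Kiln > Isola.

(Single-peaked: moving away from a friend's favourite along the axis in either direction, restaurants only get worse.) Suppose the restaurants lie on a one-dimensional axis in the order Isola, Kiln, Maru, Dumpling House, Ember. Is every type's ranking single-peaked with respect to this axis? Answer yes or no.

yes

Axis positions: Isola=1, Kiln=2, Maru=3, Dumpling House=4, Ember=5.
Type 1 (peak Kiln at position 2): ranking walks positions 2-1-3-4-5, expanding outward from the peak — single-peaked.
Type 2 (peak Isola at position 1): ranking walks positions 1-2-3-4-5, expanding outward from the peak — single-peaked.
Type 3 (peak Dumpling House at position 4): ranking walks positions 4-3-5-2-1, expanding outward from the peak — single-peaked.
Type 4 (peak Maru at position 3): ranking walks positions 3-4-5-2-1, expanding outward from the peak — single-peaked.
Every ranking is single-peaked on this axis.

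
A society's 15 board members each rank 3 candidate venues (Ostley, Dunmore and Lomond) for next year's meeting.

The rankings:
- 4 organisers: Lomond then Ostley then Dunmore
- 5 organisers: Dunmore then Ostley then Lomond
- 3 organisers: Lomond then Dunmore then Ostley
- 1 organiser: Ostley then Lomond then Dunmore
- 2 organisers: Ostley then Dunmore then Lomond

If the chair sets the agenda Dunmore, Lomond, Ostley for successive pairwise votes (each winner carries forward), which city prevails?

Round 1: Dunmore vs Lomond — 7–8, Lomond advances.
Round 2: Lomond vs Ostley — 7–8, Ostley advances.
The agenda winner is Ostley.

Ostley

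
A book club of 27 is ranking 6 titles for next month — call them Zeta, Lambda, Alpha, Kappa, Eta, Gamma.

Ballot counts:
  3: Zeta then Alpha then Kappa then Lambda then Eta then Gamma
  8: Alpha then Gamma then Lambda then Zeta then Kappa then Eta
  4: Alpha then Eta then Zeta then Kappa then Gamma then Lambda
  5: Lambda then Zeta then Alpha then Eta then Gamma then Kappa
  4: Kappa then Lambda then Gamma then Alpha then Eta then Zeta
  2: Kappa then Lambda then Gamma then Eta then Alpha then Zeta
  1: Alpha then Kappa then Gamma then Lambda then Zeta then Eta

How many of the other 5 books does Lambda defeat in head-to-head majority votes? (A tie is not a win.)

3

Lambda against each rival (27 members):
Lambda vs Zeta: Lambda, 20–7.
Lambda vs Alpha: 5+4+2 = 11 for Lambda, 16 for Alpha — Alpha by 16–11.
Lambda vs Kappa: 8+5 = 13 for Lambda, 14 for Kappa — Kappa by 14–13.
Lambda vs Eta: 23 to 4, Lambda.
Lambda vs Gamma: Lambda is ranked higher on 3+5+4+2 = 14 ballots, Gamma on 13. Lambda wins 14–13.
Lambda beats Zeta, Eta, Gamma; loses to Alpha, Kappa — 3 pairwise wins.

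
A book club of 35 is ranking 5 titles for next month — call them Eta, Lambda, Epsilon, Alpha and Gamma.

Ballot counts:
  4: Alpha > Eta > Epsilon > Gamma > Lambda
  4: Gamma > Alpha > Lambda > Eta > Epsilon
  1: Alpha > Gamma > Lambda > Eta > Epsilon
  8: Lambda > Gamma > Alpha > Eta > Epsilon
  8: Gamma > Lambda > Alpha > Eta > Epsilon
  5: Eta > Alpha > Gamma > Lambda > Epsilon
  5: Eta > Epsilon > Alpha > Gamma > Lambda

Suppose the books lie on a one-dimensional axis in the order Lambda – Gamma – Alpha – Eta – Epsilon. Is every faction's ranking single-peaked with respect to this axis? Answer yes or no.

Axis positions: Lambda=1, Gamma=2, Alpha=3, Eta=4, Epsilon=5.
Faction 1 (peak Alpha at position 3): ranking walks positions 3-4-5-2-1, expanding outward from the peak — single-peaked.
Faction 2 (peak Gamma at position 2): ranking walks positions 2-3-1-4-5, expanding outward from the peak — single-peaked.
Faction 3 (peak Alpha at position 3): ranking walks positions 3-2-1-4-5, expanding outward from the peak — single-peaked.
Faction 4 (peak Lambda at position 1): ranking walks positions 1-2-3-4-5, expanding outward from the peak — single-peaked.
Faction 5 (peak Gamma at position 2): ranking walks positions 2-1-3-4-5, expanding outward from the peak — single-peaked.
Faction 6 (peak Eta at position 4): ranking walks positions 4-3-2-1-5, expanding outward from the peak — single-peaked.
Faction 7 (peak Eta at position 4): ranking walks positions 4-5-3-2-1, expanding outward from the peak — single-peaked.
Every ranking is single-peaked on this axis.

yes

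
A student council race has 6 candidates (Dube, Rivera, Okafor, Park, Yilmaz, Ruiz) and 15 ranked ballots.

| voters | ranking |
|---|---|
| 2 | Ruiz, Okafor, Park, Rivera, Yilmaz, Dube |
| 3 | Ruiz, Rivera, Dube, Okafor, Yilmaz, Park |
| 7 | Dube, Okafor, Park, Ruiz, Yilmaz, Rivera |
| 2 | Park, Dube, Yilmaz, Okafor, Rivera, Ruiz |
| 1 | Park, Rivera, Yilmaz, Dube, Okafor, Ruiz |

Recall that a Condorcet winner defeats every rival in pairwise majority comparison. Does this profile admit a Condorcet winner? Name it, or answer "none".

Head-to-head results (15 voters):
Dube vs Rivera: Dube preferred on 7+2 = 9 ballots; Dube wins 9–6.
Dube vs Okafor: Dube wins 13–2.
Dube vs Park: 3+7 = 10 for Dube, 5 for Park — Dube by 10–5.
Dube vs Yilmaz: 3+7+2 = 12 for Dube, 3 for Yilmaz — Dube by 12–3.
Dube vs Ruiz: Dube wins 10–5.
Rivera vs Okafor: 4 to 11, Okafor.
Rivera vs Park: Park wins 12–3.
Rivera–Yilmaz: Yilmaz 9–6.
Rivera–Ruiz: Ruiz 12–3.
Okafor vs Park: Okafor preferred on 2+3+7 = 12 ballots; Okafor wins 12–3.
Okafor vs Yilmaz: 12 to 3, Okafor.
Okafor vs Ruiz: Okafor is ranked higher on 7+2+1 = 10 ballots, Ruiz on 5. Okafor wins 10–5.
Park vs Yilmaz: Park preferred on 2+7+2+1 = 12 ballots; Park wins 12–3.
Park vs Ruiz: Park, 10–5.
Yilmaz–Ruiz: Ruiz 12–3.
Dube wins every pairwise contest, so Dube is the Condorcet winner.

Dube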